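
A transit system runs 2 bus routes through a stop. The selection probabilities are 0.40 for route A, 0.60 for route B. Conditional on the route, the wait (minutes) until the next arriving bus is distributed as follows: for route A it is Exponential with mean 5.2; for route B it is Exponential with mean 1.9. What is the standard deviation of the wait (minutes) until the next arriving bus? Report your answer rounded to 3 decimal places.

Per component, A: μ=5.2, E[X²]=54.08; B: μ=1.9, E[X²]=7.22.
E[X] = 0.4·5.2 + 0.6·1.9 = 3.22.
E[X²] = 0.4·54.08 + 0.6·7.22 = 25.964.
Var(X) = E[X²] − (E[X])² = 25.964 − 10.3684 = 15.5956.
SD(X) = √15.5956 = 3.94913.

3.949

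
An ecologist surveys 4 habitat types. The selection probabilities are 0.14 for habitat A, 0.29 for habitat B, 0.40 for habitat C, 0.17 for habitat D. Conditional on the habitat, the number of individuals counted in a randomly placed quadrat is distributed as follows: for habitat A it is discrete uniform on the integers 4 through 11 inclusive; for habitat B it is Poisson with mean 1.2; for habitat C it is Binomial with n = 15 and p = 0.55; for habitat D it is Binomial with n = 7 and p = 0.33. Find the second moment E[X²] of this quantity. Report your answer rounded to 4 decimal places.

For each component E[X²] = Var + (mean)², giving A: 61.5; B: 2.64; C: 71.775; D: 6.8838.
Overall E[X²] = 0.14·61.5 + 0.29·2.64 + 0.4·71.775 + 0.17·6.8838 = 39.2558.

39.2558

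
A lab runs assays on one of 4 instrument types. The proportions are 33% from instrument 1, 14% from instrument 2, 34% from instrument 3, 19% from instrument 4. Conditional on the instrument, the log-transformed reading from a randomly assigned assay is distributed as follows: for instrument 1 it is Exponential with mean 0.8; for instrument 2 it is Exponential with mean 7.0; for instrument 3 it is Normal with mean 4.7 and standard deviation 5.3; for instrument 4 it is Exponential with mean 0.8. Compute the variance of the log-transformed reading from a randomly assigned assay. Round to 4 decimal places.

22.4828

Per component, 1: μ=0.8, E[X²]=1.28; 2: μ=7, E[X²]=98; 3: μ=4.7, E[X²]=50.18; 4: μ=0.8, E[X²]=1.28.
E[X] = 0.33·0.8 + 0.14·7 + 0.34·4.7 + 0.19·0.8 = 2.994.
E[X²] = 0.33·1.28 + 0.14·98 + 0.34·50.18 + 0.19·1.28 = 31.4468.
Var(X) = E[X²] − (E[X])² = 31.4468 − 8.96404 = 22.4828.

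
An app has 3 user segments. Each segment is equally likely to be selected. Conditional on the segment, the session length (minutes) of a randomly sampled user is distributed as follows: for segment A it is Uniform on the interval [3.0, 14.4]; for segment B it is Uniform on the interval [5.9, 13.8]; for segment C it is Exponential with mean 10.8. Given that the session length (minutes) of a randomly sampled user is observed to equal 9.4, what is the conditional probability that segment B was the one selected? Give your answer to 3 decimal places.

0.500

Likelihoods f(9.4 | ·): A: 0.0877193; B: 0.126582; C: 0.0387774.
Posterior ∝ prior × likelihood. Numerator for B: 0.333333·0.126582 = 0.0421941.
Normalizing constant: 0.333333·0.0877193 + 0.333333·0.126582 + 0.333333·0.0387774 = 0.0843597.
P(B | observation) = 0.0421941 / 0.0843597 = 0.500169.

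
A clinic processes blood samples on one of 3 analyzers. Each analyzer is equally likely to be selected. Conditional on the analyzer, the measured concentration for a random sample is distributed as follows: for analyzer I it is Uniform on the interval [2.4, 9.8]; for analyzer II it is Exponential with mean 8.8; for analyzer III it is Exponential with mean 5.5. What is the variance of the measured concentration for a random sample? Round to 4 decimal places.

39.4778

Per component, I: μ=6.1, E[X²]=41.7733; II: μ=8.8, E[X²]=154.88; III: μ=5.5, E[X²]=60.5.
E[X] = 0.333333·6.1 + 0.333333·8.8 + 0.333333·5.5 = 6.8.
E[X²] = 0.333333·41.7733 + 0.333333·154.88 + 0.333333·60.5 = 85.7178.
Var(X) = E[X²] − (E[X])² = 85.7178 − 46.24 = 39.4778.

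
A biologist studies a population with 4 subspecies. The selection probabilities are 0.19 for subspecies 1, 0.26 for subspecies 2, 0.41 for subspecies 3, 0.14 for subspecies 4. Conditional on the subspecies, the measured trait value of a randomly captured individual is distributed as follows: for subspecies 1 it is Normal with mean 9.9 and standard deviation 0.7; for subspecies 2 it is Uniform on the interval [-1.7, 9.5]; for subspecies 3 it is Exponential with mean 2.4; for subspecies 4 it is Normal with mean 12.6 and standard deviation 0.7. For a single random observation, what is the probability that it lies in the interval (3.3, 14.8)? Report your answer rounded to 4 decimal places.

Conditional on each subspecies, P(3.3 < X < 14.8): 1: 1; 2: 0.553571; 3: 0.250741; 4: 0.999163.
By total probability, P(3.3 < X < 14.8) = 0.19·1 + 0.26·0.553571 + 0.41·0.250741 + 0.14·0.999163 = 0.576615.

0.5766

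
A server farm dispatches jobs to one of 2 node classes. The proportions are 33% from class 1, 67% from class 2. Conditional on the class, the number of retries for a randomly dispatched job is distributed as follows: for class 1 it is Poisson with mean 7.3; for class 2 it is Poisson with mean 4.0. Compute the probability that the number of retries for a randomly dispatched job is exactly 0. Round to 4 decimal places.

0.0125

Conditional on each class, P(X = 0): 1: 0.000675539; 2: 0.0183156.
By total probability, P(X = 0) = 0.33·0.000675539 + 0.67·0.0183156 = 0.0124944.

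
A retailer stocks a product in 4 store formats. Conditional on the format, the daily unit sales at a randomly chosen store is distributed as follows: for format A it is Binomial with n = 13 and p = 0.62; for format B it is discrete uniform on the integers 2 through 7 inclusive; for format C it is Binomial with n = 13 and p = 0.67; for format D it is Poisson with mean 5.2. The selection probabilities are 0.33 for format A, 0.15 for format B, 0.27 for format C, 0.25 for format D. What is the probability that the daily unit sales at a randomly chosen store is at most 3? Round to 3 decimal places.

Conditional on each format, P(X ≤ 3): A: 0.00507117; B: 0.333333; C: 0.00150948; D: 0.238065.
By total probability, P(X ≤ 3) = 0.33·0.00507117 + 0.15·0.333333 + 0.27·0.00150948 + 0.25·0.238065 = 0.111597.

0.112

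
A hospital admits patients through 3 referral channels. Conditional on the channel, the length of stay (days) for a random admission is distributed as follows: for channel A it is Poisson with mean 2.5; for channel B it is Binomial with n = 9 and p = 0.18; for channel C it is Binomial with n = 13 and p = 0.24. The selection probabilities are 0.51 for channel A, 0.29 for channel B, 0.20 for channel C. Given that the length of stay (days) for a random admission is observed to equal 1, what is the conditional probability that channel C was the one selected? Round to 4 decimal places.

0.1035

Likelihoods P(X=1 | ·): A: 0.205212; B: 0.331151; C: 0.115856.
Posterior ∝ prior × likelihood. Numerator for C: 0.2·0.115856 = 0.0231712.
Normalizing constant: 0.51·0.205212 + 0.29·0.331151 + 0.2·0.115856 = 0.223863.
P(C | observation) = 0.0231712 / 0.223863 = 0.103506.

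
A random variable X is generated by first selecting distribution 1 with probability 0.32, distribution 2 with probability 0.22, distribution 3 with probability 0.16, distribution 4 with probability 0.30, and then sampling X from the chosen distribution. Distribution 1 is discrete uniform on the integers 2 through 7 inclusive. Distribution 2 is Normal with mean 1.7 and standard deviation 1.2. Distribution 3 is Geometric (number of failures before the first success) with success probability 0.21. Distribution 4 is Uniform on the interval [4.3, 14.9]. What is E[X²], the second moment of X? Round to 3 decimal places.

43.953

For each component E[X²] = Var + (mean)², giving 1: 23.1667; 2: 4.33; 3: 32.0658; 4: 101.523.
Overall E[X²] = 0.32·23.1667 + 0.22·4.33 + 0.16·32.0658 + 0.3·101.523 = 43.9535.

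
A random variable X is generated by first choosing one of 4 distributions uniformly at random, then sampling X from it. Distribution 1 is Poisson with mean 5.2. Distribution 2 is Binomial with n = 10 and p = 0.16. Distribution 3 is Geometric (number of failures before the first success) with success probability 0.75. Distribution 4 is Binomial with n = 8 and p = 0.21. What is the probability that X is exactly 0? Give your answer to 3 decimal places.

Conditional on each component, P(X = 0): 1: 0.00551656; 2: 0.174901; 3: 0.75; 4: 0.151711.
By total probability, P(X = 0) = 0.25·0.00551656 + 0.25·0.174901 + 0.25·0.75 + 0.25·0.151711 = 0.270532.

0.271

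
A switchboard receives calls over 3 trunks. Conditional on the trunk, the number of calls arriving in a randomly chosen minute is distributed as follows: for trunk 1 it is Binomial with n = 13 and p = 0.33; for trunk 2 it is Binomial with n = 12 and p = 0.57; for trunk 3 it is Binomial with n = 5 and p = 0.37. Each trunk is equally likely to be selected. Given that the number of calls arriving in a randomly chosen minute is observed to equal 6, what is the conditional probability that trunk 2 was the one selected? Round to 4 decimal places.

Likelihoods P(X=6 | ·): 1: 0.134315; 2: 0.200323; 3: 0.
Posterior ∝ prior × likelihood. Numerator for 2: 0.333333·0.200323 = 0.0667745.
Normalizing constant: 0.333333·0.134315 + 0.333333·0.200323 + 0.333333·0 = 0.111546.
P(2 | observation) = 0.0667745 / 0.111546 = 0.598627.

0.5986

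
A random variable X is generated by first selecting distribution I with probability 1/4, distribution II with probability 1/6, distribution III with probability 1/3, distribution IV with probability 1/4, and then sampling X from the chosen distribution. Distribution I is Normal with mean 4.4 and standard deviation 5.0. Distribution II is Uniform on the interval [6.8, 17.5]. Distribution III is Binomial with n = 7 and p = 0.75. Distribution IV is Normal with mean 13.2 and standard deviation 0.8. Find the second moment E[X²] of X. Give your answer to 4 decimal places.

For each component E[X²] = Var + (mean)², giving I: 44.36; II: 157.163; III: 28.875; IV: 174.88.
Overall E[X²] = 0.25·44.36 + 0.166667·157.163 + 0.333333·28.875 + 0.25·174.88 = 90.6289.

90.6289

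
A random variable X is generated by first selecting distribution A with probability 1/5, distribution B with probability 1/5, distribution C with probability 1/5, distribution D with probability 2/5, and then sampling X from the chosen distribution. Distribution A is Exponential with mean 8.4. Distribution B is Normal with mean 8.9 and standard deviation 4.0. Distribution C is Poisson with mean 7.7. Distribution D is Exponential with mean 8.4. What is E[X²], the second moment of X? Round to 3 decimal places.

117.112

For each component E[X²] = Var + (mean)², giving A: 141.12; B: 95.21; C: 66.99; D: 141.12.
Overall E[X²] = 0.2·141.12 + 0.2·95.21 + 0.2·66.99 + 0.4·141.12 = 117.112.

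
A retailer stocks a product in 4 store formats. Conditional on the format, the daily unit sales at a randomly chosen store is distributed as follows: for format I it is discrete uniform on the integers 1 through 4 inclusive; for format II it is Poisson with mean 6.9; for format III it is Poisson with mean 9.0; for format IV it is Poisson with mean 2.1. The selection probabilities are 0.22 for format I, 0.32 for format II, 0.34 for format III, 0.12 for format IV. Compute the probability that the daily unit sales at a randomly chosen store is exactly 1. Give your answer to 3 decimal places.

0.088

Conditional on each format, P(X = 1): I: 0.25; II: 0.00695372; III: 0.00111069; IV: 0.257158.
By total probability, P(X = 1) = 0.22·0.25 + 0.32·0.00695372 + 0.34·0.00111069 + 0.12·0.257158 = 0.0884618.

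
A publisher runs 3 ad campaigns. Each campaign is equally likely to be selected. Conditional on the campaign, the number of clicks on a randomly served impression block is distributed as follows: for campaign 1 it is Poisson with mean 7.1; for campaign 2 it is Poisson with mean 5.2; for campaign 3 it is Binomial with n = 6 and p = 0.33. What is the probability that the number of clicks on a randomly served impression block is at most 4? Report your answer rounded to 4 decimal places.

Conditional on each campaign, P(X ≤ 4): 1: 0.164063; 2: 0.406128; 3: 0.982976.
By total probability, P(X ≤ 4) = 0.333333·0.164063 + 0.333333·0.406128 + 0.333333·0.982976 = 0.517722.

0.5177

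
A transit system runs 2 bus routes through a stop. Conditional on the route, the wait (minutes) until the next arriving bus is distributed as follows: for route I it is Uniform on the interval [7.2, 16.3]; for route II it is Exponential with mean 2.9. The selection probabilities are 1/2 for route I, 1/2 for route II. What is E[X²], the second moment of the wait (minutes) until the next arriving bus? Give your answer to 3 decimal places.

80.892

For each component E[X²] = Var + (mean)², giving I: 144.963; II: 16.82.
Overall E[X²] = 0.5·144.963 + 0.5·16.82 = 80.8917.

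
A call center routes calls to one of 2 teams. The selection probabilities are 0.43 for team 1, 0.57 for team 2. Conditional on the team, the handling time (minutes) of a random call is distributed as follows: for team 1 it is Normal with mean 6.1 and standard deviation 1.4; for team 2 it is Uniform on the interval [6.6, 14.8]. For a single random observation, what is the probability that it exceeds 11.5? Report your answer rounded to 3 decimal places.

Conditional on each team, P(X > 11.5): 1: 5.73601e-05; 2: 0.402439.
By total probability, P(X > 11.5) = 0.43·5.73601e-05 + 0.57·0.402439 = 0.229415.

0.229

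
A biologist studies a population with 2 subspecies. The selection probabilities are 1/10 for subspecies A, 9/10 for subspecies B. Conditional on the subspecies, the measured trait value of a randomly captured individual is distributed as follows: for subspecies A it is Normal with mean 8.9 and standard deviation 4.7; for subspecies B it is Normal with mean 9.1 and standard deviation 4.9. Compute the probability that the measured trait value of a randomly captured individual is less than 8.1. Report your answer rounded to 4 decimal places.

0.4205

Conditional on each subspecies, P(X < 8.1): A: 0.432421; B: 0.419145.
By total probability, P(X < 8.1) = 0.1·0.432421 + 0.9·0.419145 = 0.420473.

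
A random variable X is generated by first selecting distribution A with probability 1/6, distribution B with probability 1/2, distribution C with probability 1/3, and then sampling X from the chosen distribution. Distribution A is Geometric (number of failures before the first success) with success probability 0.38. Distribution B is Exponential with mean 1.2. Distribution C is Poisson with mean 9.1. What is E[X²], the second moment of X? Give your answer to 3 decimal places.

33.236

For each component E[X²] = Var + (mean)², giving A: 6.95568; B: 2.88; C: 91.91.
Overall E[X²] = 0.166667·6.95568 + 0.5·2.88 + 0.333333·91.91 = 33.2359.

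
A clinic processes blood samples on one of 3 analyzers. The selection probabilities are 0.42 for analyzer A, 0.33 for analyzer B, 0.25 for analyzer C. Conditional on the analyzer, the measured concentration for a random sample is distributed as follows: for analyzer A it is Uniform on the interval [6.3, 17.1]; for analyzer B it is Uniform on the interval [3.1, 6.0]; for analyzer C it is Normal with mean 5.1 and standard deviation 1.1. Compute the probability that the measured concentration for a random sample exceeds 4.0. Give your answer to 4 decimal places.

Conditional on each analyzer, P(X > 4.0): A: 1; B: 0.689655; C: 0.841345.
By total probability, P(X > 4.0) = 0.42·1 + 0.33·0.689655 + 0.25·0.841345 = 0.857922.

0.8579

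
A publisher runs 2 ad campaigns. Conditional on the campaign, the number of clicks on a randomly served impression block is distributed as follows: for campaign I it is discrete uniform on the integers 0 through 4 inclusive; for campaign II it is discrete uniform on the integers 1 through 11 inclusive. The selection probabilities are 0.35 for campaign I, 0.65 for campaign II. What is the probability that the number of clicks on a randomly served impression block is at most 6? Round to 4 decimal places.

Conditional on each campaign, P(X ≤ 6): I: 1; II: 0.545455.
By total probability, P(X ≤ 6) = 0.35·1 + 0.65·0.545455 = 0.704545.

0.7045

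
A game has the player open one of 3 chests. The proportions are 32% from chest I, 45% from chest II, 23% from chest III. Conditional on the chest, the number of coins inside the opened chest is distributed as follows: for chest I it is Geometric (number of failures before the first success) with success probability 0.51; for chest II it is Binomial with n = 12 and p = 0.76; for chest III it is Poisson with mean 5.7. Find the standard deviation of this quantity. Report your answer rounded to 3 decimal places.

3.918

Per component, I: μ=0.960784, E[X²]=2.807; II: μ=9.12, E[X²]=85.3632; III: μ=5.7, E[X²]=38.19.
E[X] = 0.32·0.960784 + 0.45·9.12 + 0.23·5.7 = 5.72245.
E[X²] = 0.32·2.807 + 0.45·85.3632 + 0.23·38.19 = 48.0954.
Var(X) = E[X²] − (E[X])² = 48.0954 − 32.7464 = 15.3489.
SD(X) = √15.3489 = 3.91777.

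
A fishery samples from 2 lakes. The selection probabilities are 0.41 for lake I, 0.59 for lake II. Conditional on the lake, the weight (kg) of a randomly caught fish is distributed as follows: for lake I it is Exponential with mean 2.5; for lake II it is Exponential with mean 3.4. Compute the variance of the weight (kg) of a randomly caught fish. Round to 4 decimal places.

9.5788

Per component, I: μ=2.5, E[X²]=12.5; II: μ=3.4, E[X²]=23.12.
E[X] = 0.41·2.5 + 0.59·3.4 = 3.031.
E[X²] = 0.41·12.5 + 0.59·23.12 = 18.7658.
Var(X) = E[X²] − (E[X])² = 18.7658 − 9.18696 = 9.57884.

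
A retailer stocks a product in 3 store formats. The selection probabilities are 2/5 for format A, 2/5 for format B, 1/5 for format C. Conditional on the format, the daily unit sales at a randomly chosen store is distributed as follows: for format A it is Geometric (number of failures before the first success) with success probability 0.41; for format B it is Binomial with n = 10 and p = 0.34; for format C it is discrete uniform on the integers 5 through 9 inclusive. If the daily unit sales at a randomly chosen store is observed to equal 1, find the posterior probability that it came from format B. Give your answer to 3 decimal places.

0.250

Likelihoods P(X=1 | ·): A: 0.2419; B: 0.0807931; C: 0.
Posterior ∝ prior × likelihood. Numerator for B: 0.4·0.0807931 = 0.0323172.
Normalizing constant: 0.4·0.2419 + 0.4·0.0807931 + 0.2·0 = 0.129077.
P(B | observation) = 0.0323172 / 0.129077 = 0.250371.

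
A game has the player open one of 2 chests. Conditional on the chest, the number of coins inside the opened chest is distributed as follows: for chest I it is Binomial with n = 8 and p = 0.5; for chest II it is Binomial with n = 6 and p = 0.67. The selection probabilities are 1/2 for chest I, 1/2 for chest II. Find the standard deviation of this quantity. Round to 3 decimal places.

Per component, I: μ=4, E[X²]=18; II: μ=4.02, E[X²]=17.487.
E[X] = 0.5·4 + 0.5·4.02 = 4.01.
E[X²] = 0.5·18 + 0.5·17.487 = 17.7435.
Var(X) = E[X²] − (E[X])² = 17.7435 − 16.0801 = 1.6634.
SD(X) = √1.6634 = 1.28973.

1.290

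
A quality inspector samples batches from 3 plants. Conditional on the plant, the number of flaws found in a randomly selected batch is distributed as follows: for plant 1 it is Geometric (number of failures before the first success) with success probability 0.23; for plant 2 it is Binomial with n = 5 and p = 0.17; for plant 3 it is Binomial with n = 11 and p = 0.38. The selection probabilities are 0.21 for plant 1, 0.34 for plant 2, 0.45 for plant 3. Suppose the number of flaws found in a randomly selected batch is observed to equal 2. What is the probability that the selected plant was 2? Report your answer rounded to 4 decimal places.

0.4218

Likelihoods P(X=2 | ·): 1: 0.136367; 2: 0.165246; 3: 0.107512.
Posterior ∝ prior × likelihood. Numerator for 2: 0.34·0.165246 = 0.0561838.
Normalizing constant: 0.21·0.136367 + 0.34·0.165246 + 0.45·0.107512 = 0.133201.
P(2 | observation) = 0.0561838 / 0.133201 = 0.421797.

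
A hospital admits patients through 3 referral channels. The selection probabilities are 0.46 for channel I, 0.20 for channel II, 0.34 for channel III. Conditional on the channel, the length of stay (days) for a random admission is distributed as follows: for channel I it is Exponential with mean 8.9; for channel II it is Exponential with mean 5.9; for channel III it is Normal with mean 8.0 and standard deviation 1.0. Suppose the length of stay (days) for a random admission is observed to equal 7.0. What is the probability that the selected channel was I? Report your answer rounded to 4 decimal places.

Likelihoods f(7.0 | ·): I: 0.0511717; II: 0.0517468; III: 0.241971.
Posterior ∝ prior × likelihood. Numerator for I: 0.46·0.0511717 = 0.023539.
Normalizing constant: 0.46·0.0511717 + 0.2·0.0517468 + 0.34·0.241971 = 0.116158.
P(I | observation) = 0.023539 / 0.116158 = 0.202646.

0.2026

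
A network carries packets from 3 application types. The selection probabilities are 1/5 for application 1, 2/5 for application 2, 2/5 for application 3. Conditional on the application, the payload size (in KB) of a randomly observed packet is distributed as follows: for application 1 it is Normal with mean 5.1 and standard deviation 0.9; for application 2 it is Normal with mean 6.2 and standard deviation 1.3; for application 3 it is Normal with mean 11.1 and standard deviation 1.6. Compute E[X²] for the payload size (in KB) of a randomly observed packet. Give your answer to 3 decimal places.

71.724

For each component E[X²] = Var + (mean)², giving 1: 26.82; 2: 40.13; 3: 125.77.
Overall E[X²] = 0.2·26.82 + 0.4·40.13 + 0.4·125.77 = 71.724.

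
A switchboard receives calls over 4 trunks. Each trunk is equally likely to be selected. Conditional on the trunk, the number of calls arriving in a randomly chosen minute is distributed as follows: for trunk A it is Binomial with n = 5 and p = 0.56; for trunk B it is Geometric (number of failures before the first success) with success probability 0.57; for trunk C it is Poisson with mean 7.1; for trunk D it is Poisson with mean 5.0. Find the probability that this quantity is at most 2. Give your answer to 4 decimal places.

0.3653

Conditional on each trunk, P(X ≤ 2): A: 0.388575; B: 0.920493; C: 0.0274801; D: 0.124652.
By total probability, P(X ≤ 2) = 0.25·0.388575 + 0.25·0.920493 + 0.25·0.0274801 + 0.25·0.124652 = 0.3653.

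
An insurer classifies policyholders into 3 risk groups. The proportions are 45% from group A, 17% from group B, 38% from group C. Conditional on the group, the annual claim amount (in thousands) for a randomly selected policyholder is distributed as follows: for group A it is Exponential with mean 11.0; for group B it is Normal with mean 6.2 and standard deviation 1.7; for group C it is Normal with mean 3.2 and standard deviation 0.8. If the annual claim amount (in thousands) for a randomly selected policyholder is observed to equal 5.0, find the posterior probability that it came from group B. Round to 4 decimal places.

Likelihoods f(5.0 | ·): A: 0.0577033; B: 0.182921; C: 0.0396746.
Posterior ∝ prior × likelihood. Numerator for B: 0.17·0.182921 = 0.0310965.
Normalizing constant: 0.45·0.0577033 + 0.17·0.182921 + 0.38·0.0396746 = 0.0721394.
P(B | observation) = 0.0310965 / 0.0721394 = 0.431062.

0.4311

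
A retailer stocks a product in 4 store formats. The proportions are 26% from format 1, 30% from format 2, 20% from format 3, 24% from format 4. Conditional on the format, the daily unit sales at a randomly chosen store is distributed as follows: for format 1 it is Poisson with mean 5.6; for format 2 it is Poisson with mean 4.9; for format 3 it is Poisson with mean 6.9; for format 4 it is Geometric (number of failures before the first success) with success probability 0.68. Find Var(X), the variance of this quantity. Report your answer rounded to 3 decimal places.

9.877

Per component, 1: μ=5.6, E[X²]=36.96; 2: μ=4.9, E[X²]=28.91; 3: μ=6.9, E[X²]=54.51; 4: μ=0.470588, E[X²]=0.913495.
E[X] = 0.26·5.6 + 0.3·4.9 + 0.2·6.9 + 0.24·0.470588 = 4.41894.
E[X²] = 0.26·36.96 + 0.3·28.91 + 0.2·54.51 + 0.24·0.913495 = 29.4038.
Var(X) = E[X²] − (E[X])² = 29.4038 − 19.527 = 9.8768.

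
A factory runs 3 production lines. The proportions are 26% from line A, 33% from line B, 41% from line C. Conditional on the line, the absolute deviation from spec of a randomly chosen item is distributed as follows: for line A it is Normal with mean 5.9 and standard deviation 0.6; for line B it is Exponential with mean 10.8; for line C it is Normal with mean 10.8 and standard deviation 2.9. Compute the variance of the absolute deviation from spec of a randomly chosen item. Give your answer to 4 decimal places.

Per component, A: μ=5.9, E[X²]=35.17; B: μ=10.8, E[X²]=233.28; C: μ=10.8, E[X²]=125.05.
E[X] = 0.26·5.9 + 0.33·10.8 + 0.41·10.8 = 9.526.
E[X²] = 0.26·35.17 + 0.33·233.28 + 0.41·125.05 = 137.397.
Var(X) = E[X²] − (E[X])² = 137.397 − 90.7447 = 46.6524.

46.6524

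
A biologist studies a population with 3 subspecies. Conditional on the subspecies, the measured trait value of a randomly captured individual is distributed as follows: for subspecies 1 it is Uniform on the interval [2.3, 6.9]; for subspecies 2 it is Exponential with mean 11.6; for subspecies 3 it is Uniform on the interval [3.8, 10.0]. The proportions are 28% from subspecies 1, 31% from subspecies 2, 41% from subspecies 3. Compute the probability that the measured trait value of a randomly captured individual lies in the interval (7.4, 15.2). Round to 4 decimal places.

Conditional on each subspecies, P(7.4 < X < 15.2): 1: 0; 2: 0.258657; 3: 0.419355.
By total probability, P(7.4 < X < 15.2) = 0.28·0 + 0.31·0.258657 + 0.41·0.419355 = 0.252119.

0.2521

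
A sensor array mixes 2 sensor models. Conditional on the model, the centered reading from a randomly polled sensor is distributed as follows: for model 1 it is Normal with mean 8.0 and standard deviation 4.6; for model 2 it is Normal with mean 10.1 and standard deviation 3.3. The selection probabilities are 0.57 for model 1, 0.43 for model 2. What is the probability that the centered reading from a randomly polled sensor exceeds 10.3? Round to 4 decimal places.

0.3805

Conditional on each model, P(X > 10.3): 1: 0.308538; 2: 0.475836.
By total probability, P(X > 10.3) = 0.57·0.308538 + 0.43·0.475836 = 0.380476.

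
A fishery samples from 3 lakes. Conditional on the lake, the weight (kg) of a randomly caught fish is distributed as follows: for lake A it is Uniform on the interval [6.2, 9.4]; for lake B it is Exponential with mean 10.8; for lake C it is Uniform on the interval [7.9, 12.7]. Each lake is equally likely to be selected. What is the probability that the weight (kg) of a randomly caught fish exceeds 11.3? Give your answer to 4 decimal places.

0.2143

Conditional on each lake, P(X > 11.3): A: 0; B: 0.351236; C: 0.291667.
By total probability, P(X > 11.3) = 0.333333·0 + 0.333333·0.351236 + 0.333333·0.291667 = 0.214301.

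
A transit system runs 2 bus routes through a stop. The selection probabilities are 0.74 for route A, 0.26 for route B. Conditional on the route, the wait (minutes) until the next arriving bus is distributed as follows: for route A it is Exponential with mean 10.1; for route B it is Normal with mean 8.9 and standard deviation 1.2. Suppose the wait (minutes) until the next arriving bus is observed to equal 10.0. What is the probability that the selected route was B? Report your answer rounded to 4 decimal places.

Likelihoods f(10.0 | ·): A: 0.0367861; B: 0.218406.
Posterior ∝ prior × likelihood. Numerator for B: 0.26·0.218406 = 0.0567856.
Normalizing constant: 0.74·0.0367861 + 0.26·0.218406 = 0.0840073.
P(B | observation) = 0.0567856 / 0.0840073 = 0.67596.

0.6760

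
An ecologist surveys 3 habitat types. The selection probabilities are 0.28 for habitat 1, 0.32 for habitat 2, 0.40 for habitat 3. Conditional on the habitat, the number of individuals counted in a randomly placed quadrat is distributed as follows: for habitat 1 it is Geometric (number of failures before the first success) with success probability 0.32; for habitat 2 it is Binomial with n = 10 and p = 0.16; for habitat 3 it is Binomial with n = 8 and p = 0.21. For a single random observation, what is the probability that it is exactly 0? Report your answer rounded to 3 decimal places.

0.206

Conditional on each habitat, P(X = 0): 1: 0.32; 2: 0.174901; 3: 0.151711.
By total probability, P(X = 0) = 0.28·0.32 + 0.32·0.174901 + 0.4·0.151711 = 0.206253.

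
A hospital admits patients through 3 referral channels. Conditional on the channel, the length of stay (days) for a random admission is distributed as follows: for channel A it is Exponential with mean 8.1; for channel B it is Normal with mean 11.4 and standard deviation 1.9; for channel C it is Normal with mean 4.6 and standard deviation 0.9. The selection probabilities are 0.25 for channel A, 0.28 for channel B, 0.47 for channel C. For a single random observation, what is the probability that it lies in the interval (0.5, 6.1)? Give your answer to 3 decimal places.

0.566

Conditional on each channel, P(0.5 < X < 6.1): A: 0.469227; B: 0.00263968; C: 0.952207.
By total probability, P(0.5 < X < 6.1) = 0.25·0.469227 + 0.28·0.00263968 + 0.47·0.952207 = 0.565583.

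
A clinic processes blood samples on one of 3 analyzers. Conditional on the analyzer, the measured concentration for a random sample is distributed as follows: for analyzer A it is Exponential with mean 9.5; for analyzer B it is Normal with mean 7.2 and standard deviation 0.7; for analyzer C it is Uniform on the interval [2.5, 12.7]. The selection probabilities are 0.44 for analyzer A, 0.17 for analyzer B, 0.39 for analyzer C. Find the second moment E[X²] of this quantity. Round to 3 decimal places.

114.224

For each component E[X²] = Var + (mean)², giving A: 180.5; B: 52.33; C: 66.43.
Overall E[X²] = 0.44·180.5 + 0.17·52.33 + 0.39·66.43 = 114.224.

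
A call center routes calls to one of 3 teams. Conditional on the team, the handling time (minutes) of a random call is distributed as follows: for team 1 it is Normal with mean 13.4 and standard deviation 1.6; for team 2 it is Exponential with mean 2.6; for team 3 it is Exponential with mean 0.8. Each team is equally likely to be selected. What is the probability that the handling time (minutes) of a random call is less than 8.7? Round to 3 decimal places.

Conditional on each team, P(X < 8.7): 1: 0.00165435; 2: 0.96478; 3: 0.999981.
By total probability, P(X < 8.7) = 0.333333·0.00165435 + 0.333333·0.96478 + 0.333333·0.999981 = 0.655472.

0.655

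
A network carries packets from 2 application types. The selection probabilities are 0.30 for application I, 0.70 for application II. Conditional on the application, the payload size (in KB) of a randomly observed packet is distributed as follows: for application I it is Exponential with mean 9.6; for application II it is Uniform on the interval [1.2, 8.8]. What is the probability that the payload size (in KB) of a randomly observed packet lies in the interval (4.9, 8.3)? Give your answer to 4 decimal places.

Conditional on each application, P(4.9 < X < 8.3): I: 0.179018; II: 0.447368.
By total probability, P(4.9 < X < 8.3) = 0.3·0.179018 + 0.7·0.447368 = 0.366863.

0.3669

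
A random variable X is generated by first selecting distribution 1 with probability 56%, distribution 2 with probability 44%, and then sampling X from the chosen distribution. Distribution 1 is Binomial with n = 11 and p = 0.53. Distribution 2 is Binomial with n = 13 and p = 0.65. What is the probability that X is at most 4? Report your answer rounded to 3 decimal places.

Conditional on each component, P(X ≤ 4): 1: 0.211013; 2: 0.0125739.
By total probability, P(X ≤ 4) = 0.56·0.211013 + 0.44·0.0125739 = 0.1237.

0.124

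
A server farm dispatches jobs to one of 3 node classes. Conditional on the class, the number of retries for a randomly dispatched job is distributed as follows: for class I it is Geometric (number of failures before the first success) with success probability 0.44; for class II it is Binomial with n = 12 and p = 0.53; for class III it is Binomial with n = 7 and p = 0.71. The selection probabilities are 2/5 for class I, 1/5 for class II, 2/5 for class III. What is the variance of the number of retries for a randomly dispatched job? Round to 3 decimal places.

Per component, I: μ=1.27273, E[X²]=4.5124; II: μ=6.36, E[X²]=43.4388; III: μ=4.97, E[X²]=26.1422.
E[X] = 0.4·1.27273 + 0.2·6.36 + 0.4·4.97 = 3.76909.
E[X²] = 0.4·4.5124 + 0.2·43.4388 + 0.4·26.1422 = 20.9496.
Var(X) = E[X²] − (E[X])² = 20.9496 − 14.206 = 6.74355.

6.744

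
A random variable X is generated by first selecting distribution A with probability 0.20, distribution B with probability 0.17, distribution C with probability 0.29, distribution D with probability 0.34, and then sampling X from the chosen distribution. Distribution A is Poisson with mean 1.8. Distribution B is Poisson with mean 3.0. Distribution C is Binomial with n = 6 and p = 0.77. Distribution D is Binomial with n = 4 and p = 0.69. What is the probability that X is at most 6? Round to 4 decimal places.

Conditional on each component, P(X ≤ 6): A: 0.997431; B: 0.966491; C: 1; D: 1.
By total probability, P(X ≤ 6) = 0.2·0.997431 + 0.17·0.966491 + 0.29·1 + 0.34·1 = 0.99379.

0.9938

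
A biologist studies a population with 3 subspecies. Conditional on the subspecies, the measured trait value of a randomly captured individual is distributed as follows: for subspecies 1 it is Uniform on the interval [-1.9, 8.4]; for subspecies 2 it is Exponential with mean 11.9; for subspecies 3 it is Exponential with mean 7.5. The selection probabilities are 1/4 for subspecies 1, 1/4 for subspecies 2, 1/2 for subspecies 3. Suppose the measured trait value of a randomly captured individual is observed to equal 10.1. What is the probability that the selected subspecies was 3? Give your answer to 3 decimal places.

Likelihoods f(10.1 | ·): 1: 0; 2: 0.0359625; 3: 0.0346808.
Posterior ∝ prior × likelihood. Numerator for 3: 0.5·0.0346808 = 0.0173404.
Normalizing constant: 0.25·0 + 0.25·0.0359625 + 0.5·0.0346808 = 0.026331.
P(3 | observation) = 0.0173404 / 0.026331 = 0.658554.

0.659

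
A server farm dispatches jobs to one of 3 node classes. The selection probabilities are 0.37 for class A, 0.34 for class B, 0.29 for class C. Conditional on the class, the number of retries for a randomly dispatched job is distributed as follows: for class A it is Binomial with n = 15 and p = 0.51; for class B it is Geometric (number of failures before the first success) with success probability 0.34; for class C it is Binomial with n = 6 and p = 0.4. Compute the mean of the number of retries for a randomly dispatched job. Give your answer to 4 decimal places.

4.1865

Component means — A: 7.65; B: 1.94118; C: 2.4.
E[X] = 0.37·7.65 + 0.34·1.94118 + 0.29·2.4 = 4.1865.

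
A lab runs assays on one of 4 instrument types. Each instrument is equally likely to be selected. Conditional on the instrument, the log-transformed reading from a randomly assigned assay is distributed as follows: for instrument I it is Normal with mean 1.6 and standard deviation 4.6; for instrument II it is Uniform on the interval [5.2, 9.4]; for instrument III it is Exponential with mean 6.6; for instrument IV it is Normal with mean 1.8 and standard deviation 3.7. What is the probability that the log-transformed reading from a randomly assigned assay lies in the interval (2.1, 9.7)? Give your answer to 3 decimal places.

Conditional on each instrument, P(2.1 < X < 9.7): I: 0.417592; II: 1; III: 0.497475; IV: 0.451314.
By total probability, P(2.1 < X < 9.7) = 0.25·0.417592 + 0.25·1 + 0.25·0.497475 + 0.25·0.451314 = 0.591595.

0.592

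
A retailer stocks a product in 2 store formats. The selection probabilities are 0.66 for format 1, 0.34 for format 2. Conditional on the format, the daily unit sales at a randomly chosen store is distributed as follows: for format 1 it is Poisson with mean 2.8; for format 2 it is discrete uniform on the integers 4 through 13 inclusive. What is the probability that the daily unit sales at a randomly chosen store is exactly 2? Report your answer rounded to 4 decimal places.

Conditional on each format, P(X = 2): 1: 0.238375; 2: 0.
By total probability, P(X = 2) = 0.66·0.238375 + 0.34·0 = 0.157328.

0.1573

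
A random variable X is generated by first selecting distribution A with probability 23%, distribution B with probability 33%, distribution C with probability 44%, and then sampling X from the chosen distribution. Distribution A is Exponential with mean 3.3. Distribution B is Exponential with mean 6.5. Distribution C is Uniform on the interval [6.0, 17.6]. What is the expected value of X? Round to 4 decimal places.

Component means — A: 3.3; B: 6.5; C: 11.8.
E[X] = 0.23·3.3 + 0.33·6.5 + 0.44·11.8 = 8.096.

8.0960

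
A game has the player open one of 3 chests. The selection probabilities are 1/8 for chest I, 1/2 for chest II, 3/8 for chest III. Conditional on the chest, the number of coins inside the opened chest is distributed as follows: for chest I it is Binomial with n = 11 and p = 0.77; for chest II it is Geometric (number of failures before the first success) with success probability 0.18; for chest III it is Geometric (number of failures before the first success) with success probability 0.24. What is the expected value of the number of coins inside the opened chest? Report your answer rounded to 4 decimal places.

Component means — I: 8.47; II: 4.55556; III: 3.16667.
E[X] = 0.125·8.47 + 0.5·4.55556 + 0.375·3.16667 = 4.52403.

4.5240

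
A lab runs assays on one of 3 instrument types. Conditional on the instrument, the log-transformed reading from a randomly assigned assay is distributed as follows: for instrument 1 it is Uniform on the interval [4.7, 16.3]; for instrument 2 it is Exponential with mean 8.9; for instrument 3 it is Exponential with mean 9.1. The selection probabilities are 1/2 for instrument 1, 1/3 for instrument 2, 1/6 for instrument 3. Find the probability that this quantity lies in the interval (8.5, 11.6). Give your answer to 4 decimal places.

0.1903

Conditional on each instrument, P(8.5 < X < 11.6): 1: 0.267241; 2: 0.113176; 3: 0.113445.
By total probability, P(8.5 < X < 11.6) = 0.5·0.267241 + 0.333333·0.113176 + 0.166667·0.113445 = 0.190253.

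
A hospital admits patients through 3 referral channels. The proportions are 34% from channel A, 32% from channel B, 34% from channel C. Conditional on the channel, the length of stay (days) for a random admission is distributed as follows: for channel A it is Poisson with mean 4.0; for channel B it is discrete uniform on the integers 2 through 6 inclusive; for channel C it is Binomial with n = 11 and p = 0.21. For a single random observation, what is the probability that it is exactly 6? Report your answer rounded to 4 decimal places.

0.1036

Conditional on each channel, P(X = 6): A: 0.104196; B: 0.2; C: 0.0121925.
By total probability, P(X = 6) = 0.34·0.104196 + 0.32·0.2 + 0.34·0.0121925 = 0.103572.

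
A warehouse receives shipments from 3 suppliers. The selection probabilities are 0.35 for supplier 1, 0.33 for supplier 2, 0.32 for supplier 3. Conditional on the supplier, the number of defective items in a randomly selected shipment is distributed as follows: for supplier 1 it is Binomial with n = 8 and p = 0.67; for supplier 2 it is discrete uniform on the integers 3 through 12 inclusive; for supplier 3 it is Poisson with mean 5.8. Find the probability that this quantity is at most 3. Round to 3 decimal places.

Conditional on each supplier, P(X ≤ 3): 1: 0.0845724; 2: 0.1; 3: 0.169963.
By total probability, P(X ≤ 3) = 0.35·0.0845724 + 0.33·0.1 + 0.32·0.169963 = 0.116988.

0.117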